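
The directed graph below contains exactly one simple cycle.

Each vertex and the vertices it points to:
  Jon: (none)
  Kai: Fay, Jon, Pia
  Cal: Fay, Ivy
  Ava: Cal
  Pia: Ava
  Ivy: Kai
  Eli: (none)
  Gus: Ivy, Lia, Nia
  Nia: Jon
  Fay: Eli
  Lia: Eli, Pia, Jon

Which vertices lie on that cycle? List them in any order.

DFS with gray/black marking from Ivy:
Ivy gray
  Kai gray
    Fay gray
      Eli gray
      Eli black
    Fay black
    Jon gray
    Jon black
    Pia gray
      Ava gray
        Cal gray
          Cal→Fay: Fay black — skip
          Cal→Ivy: Ivy is gray → back edge
Back edge closes the cycle Ivy → Kai → Pia → Ava → Cal → Ivy; its vertices are {Ava, Cal, Ivy, Kai, Pia}.

Ava, Cal, Ivy, Kai, Pia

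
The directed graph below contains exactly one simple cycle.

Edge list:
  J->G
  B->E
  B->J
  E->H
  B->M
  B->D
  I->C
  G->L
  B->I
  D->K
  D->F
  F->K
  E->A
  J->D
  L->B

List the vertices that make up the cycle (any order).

B, G, J, L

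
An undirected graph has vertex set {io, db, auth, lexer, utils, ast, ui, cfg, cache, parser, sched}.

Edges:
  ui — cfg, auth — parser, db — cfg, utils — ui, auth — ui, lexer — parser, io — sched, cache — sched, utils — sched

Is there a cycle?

DFS, tracking each vertex's parent; an edge to a visited non-parent vertex closes a cycle.
Start from io:
visit io (parent –)
  visit sched (parent io)
    visit cache (parent sched)
      cache–sched: parent, skip
    visit utils (parent sched)
      visit ui (parent utils)
        visit auth (parent ui)
          auth–ui: parent, skip
          visit parser (parent auth)
            visit lexer (parent parser)
              lexer–parser: parent, skip
            parser–auth: parent, skip
        ui–utils: parent, skip
        visit cfg (parent ui)
          cfg–ui: parent, skip
          visit db (parent cfg)
            db–cfg: parent, skip
      utils–sched: parent, skip
    sched–io: parent, skip
visit ast (parent –)
No non-parent visited neighbor found — the graph is a forest.

No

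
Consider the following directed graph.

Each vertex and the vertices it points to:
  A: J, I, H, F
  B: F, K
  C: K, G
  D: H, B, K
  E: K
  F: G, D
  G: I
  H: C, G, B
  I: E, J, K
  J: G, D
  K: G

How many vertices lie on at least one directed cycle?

10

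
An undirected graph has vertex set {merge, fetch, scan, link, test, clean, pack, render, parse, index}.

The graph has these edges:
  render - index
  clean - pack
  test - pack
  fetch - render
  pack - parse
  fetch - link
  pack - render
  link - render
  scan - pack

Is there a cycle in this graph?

DFS, tracking each vertex's parent; an edge to a visited non-parent vertex closes a cycle.
Start from clean:
visit clean (parent –)
  visit pack (parent clean)
    visit scan (parent pack)
      scan–pack: parent, skip
    visit parse (parent pack)
      parse–pack: parent, skip
    visit render (parent pack)
      visit fetch (parent render)
        fetch–render: parent, skip
        visit link (parent fetch)
          link–render: render visited and ≠ parent → cycle
Cycle: render – fetch – link – render.

Yes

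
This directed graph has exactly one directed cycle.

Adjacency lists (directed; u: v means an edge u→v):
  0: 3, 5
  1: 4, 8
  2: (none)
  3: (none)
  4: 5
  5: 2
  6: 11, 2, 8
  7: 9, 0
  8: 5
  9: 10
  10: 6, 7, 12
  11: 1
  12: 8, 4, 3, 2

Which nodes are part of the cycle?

DFS with gray/black marking from 7:
7 gray
  9 gray
    10 gray
      6 gray
        11 gray
          1 gray
            4 gray
              5 gray
                2 gray
                2 black
              5 black
            4 black
            8 gray
              8→5: 5 black — skip
            8 black
          1 black
        11 black
        6→2: 2 black — skip
        6→8: 8 black — skip
      6 black
      10→7: 7 is gray → back edge
Back edge closes the cycle 7 → 9 → 10 → 7; its vertices are {7, 9, 10}.

7, 9, 10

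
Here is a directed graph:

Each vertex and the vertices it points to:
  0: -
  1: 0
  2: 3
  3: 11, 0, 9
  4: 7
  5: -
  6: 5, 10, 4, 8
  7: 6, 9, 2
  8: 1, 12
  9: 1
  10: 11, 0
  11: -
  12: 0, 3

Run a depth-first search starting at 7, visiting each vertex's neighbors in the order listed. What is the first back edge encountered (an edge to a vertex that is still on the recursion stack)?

DFS from 7 (visiting each vertex's neighbors in the order listed); mark gray on enter, black on exit:
7 gray
  6 gray
    5 gray
    5 black
    10 gray
      11 gray
      11 black
      0 gray
      0 black
    10 black
    4 gray
      4→7: 7 is gray → back edge
First back edge: 4 → 7.

4->7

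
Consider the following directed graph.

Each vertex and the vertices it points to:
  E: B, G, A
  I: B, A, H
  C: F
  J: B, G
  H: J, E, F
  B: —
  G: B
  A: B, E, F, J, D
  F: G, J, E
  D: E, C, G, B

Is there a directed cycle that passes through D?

D is on a cycle iff D can reach itself via ≥1 edge.
D → E → A → D — yes.

Yes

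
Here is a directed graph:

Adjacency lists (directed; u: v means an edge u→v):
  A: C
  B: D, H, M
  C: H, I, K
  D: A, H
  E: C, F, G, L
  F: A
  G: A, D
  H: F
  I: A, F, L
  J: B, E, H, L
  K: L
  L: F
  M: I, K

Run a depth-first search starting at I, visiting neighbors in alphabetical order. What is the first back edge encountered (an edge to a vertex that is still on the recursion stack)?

DFS from I (visiting neighbors in alphabetical order); mark gray on enter, black on exit:
I gray
  A gray
    C gray
      H gray
        F gray
          F→A: A is gray → back edge
First back edge: F → A.

F→A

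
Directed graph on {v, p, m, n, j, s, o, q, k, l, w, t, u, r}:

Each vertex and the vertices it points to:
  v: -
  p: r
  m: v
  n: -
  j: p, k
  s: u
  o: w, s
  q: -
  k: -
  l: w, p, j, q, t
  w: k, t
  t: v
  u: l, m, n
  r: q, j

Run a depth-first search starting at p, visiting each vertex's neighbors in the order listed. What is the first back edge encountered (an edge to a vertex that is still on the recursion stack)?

j→p

DFS from p (visiting each vertex's neighbors in the order listed); mark gray on enter, black on exit:
p gray
  r gray
    q gray
    q black
    j gray
      j→p: p is gray → back edge
First back edge: j → p.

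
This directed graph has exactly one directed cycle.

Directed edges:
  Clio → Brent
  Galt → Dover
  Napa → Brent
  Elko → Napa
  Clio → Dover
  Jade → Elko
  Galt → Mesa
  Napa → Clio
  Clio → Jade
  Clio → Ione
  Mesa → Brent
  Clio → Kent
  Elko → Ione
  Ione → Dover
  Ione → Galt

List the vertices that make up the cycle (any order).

DFS with gray/black marking from Napa:
Napa gray
  Brent gray
  Brent black
  Clio gray
    Kent gray
    Kent black
    Clio→Brent: Brent black — skip
    Jade gray
      Elko gray
        Ione gray
          Dover gray
          Dover black
          Galt gray
            Galt→Dover: Dover black — skip
            Mesa gray
              Mesa→Brent: Brent black — skip
            Mesa black
          Galt black
        Ione black
        Elko→Napa: Napa is gray → back edge
Back edge closes the cycle Napa → Clio → Jade → Elko → Napa; its vertices are {Clio, Elko, Jade, Napa}.

Clio, Elko, Jade, Napa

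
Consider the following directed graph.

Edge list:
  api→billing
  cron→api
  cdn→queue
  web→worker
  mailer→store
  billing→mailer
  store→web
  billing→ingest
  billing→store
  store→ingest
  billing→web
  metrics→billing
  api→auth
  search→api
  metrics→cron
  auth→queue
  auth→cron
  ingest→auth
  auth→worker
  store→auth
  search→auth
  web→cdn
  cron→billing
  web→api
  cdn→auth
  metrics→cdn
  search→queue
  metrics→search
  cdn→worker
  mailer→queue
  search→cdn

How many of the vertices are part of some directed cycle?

A vertex is on a directed cycle iff it belongs to a strongly connected component of size ≥ 2 (or has a self-loop).
The vertices on cycles are {api, cdn, web, auth, cron, store, ingest, mailer, billing} — 9 in total.

9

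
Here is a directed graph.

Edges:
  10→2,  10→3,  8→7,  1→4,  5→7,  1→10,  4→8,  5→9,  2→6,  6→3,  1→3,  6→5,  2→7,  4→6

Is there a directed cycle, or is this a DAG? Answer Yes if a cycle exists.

DFS with white/gray/black marking, starting from 4:
4 gray
  8 gray
    7 gray
    7 black
  8 black
  6 gray
    5 gray
      5→7: 7 black — skip
      9 gray
      9 black
    5 black
    3 gray
    3 black
  6 black
4 black
2 gray
  2→7: 7 black — skip
  2→6: 6 black — skip
2 black
1 gray
  1→3: 3 black — skip
  10 gray
    10→2: 2 black — skip
    10→3: 3 black — skip
  10 black
  1→4: 4 black — skip
1 black
Every edge goes to a white or black vertex — no back edge, so the graph is acyclic.

No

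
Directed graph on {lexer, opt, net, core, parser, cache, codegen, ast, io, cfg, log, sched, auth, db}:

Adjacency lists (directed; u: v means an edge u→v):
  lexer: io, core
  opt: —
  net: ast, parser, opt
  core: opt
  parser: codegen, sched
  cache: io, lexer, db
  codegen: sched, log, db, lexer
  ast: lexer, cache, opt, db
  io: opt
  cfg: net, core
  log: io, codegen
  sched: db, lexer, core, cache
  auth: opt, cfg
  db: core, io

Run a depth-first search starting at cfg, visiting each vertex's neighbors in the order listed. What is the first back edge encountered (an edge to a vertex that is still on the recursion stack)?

DFS from cfg (visiting each vertex's neighbors in the order listed); mark gray on enter, black on exit:
cfg gray
  net gray
    ast gray
      lexer gray
        io gray
          opt gray
          opt black
        io black
        core gray
          core→opt: opt black — skip
        core black
      lexer black
      cache gray
        cache→io: io black — skip
        cache→lexer: lexer black — skip
        db gray
          db→core: core black — skip
          db→io: io black — skip
        db black
      cache black
      ast→opt: opt black — skip
      ast→db: db black — skip
    ast black
    parser gray
      codegen gray
        sched gray
          sched→db: db black — skip
          sched→lexer: lexer black — skip
          sched→core: core black — skip
          sched→cache: cache black — skip
        sched black
        log gray
          log→io: io black — skip
          log→codegen: codegen is gray → back edge
First back edge: log → codegen.

log->codegen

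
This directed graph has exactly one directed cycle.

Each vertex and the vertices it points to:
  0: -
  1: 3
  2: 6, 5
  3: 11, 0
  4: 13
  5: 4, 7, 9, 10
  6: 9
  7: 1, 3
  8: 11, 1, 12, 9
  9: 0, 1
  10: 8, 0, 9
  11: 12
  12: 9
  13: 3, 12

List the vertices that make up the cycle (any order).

DFS with gray/black marking from 9:
9 gray
  0 gray
  0 black
  1 gray
    3 gray
      11 gray
        12 gray
          12→9: 9 is gray → back edge
Back edge closes the cycle 9 → 1 → 3 → 11 → 12 → 9; its vertices are {1, 3, 9, 11, 12}.

1, 3, 9, 11, 12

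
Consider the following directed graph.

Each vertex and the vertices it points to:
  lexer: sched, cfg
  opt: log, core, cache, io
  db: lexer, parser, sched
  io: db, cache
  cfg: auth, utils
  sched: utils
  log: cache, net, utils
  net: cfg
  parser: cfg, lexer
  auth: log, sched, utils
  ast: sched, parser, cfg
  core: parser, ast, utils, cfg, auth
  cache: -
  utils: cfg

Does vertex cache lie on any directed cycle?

cache lies on a cycle iff there is a path from cache back to itself.
Exploring from cache, it never reaches itself; equivalently, its strongly connected component is a singleton.

No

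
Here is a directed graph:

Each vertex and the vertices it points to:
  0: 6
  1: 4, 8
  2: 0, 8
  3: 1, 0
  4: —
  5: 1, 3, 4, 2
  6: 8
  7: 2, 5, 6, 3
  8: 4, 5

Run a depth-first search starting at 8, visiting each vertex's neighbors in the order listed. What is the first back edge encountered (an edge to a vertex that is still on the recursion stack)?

1→8

DFS from 8 (visiting each vertex's neighbors in the order listed); mark gray on enter, black on exit:
8 gray
  4 gray
  4 black
  5 gray
    1 gray
      1→4: 4 black — skip
      1→8: 8 is gray → back edge
First back edge: 1 → 8.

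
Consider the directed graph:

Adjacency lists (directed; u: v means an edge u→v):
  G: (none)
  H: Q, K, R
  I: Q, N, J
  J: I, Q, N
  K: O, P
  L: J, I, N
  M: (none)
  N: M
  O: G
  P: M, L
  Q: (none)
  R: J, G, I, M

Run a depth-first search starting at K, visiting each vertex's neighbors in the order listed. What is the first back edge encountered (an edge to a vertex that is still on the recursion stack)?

DFS from K (visiting each vertex's neighbors in the order listed); mark gray on enter, black on exit:
K gray
  O gray
    G gray
    G black
  O black
  P gray
    M gray
    M black
    L gray
      J gray
        I gray
          Q gray
          Q black
          N gray
            N→M: M black — skip
          N black
          I→J: J is gray → back edge
First back edge: I → J.

I→J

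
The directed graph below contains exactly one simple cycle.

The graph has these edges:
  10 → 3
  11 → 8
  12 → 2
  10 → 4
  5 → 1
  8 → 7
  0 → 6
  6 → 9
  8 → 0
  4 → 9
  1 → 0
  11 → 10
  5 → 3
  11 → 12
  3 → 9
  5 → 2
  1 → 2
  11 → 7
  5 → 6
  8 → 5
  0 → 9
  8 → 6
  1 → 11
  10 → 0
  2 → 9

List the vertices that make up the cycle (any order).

1, 5, 8, 11

DFS with gray/black marking from 5:
5 gray
  6 gray
    9 gray
    9 black
  6 black
  3 gray
    3→9: 9 black — skip
  3 black
  2 gray
    2→9: 9 black — skip
  2 black
  1 gray
    11 gray
      12 gray
        12→2: 2 black — skip
      12 black
      8 gray
        8→5: 5 is gray → back edge
Back edge closes the cycle 5 → 1 → 11 → 8 → 5; its vertices are {1, 5, 8, 11}.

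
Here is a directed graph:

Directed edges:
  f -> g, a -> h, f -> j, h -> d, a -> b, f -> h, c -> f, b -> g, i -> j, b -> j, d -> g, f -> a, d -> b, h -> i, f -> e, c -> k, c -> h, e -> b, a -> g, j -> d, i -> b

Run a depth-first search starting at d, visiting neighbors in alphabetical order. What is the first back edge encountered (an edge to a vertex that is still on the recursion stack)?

j->d

DFS from d (visiting neighbors in alphabetical order); mark gray on enter, black on exit:
d gray
  b gray
    g gray
    g black
    j gray
      j→d: d is gray → back edge
First back edge: j → d.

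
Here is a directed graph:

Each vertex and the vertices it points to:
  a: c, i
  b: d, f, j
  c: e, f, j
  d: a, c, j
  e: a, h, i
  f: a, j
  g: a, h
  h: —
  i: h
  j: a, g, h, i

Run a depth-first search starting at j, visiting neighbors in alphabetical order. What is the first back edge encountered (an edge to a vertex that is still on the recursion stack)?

e→a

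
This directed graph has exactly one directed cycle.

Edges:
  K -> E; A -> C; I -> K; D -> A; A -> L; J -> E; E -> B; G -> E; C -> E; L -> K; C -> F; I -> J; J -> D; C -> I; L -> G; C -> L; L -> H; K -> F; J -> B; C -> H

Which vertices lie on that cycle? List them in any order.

DFS with gray/black marking from J:
J gray
  D gray
    A gray
      C gray
        F gray
        F black
        E gray
          B gray
          B black
        E black
        L gray
          K gray
            K→E: E black — skip
            K→F: F black — skip
          K black
          H gray
          H black
          G gray
            G→E: E black — skip
          G black
        L black
        C→H: H black — skip
        I gray
          I→K: K black — skip
          I→J: J is gray → back edge
Back edge closes the cycle J → D → A → C → I → J; its vertices are {A, C, D, I, J}.

A, C, D, I, J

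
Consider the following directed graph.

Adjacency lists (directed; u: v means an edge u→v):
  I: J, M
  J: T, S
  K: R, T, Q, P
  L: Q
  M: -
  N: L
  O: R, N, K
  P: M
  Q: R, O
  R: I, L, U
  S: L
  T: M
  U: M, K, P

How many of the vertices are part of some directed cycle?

10

A vertex is on a directed cycle iff it belongs to a strongly connected component of size ≥ 2 (or has a self-loop).
The vertices on cycles are {I, J, K, L, N, O, Q, R, S, U} — 10 in total.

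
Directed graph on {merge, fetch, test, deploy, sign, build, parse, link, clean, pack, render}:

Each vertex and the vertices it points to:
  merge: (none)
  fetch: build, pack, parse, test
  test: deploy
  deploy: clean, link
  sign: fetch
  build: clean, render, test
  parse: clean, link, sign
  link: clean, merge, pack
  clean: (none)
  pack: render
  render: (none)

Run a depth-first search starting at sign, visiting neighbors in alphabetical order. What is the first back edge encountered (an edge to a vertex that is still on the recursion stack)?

DFS from sign (visiting neighbors in alphabetical order); mark gray on enter, black on exit:
sign gray
  fetch gray
    build gray
      clean gray
      clean black
      render gray
      render black
      test gray
        deploy gray
          deploy→clean: clean black — skip
          link gray
            link→clean: clean black — skip
            merge gray
            merge black
            pack gray
              pack→render: render black — skip
            pack black
          link black
        deploy black
      test black
    build black
    fetch→pack: pack black — skip
    parse gray
      parse→clean: clean black — skip
      parse→link: link black — skip
      parse→sign: sign is gray → back edge
First back edge: parse → sign.

parse→sign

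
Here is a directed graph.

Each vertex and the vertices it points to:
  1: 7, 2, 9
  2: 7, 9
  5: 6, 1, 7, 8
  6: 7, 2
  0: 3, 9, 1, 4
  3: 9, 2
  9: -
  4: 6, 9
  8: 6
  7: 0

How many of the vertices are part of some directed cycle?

A vertex is on a directed cycle iff it belongs to a strongly connected component of size ≥ 2 (or has a self-loop).
The vertices on cycles are {0, 1, 2, 3, 4, 6, 7} — 7 in total.

7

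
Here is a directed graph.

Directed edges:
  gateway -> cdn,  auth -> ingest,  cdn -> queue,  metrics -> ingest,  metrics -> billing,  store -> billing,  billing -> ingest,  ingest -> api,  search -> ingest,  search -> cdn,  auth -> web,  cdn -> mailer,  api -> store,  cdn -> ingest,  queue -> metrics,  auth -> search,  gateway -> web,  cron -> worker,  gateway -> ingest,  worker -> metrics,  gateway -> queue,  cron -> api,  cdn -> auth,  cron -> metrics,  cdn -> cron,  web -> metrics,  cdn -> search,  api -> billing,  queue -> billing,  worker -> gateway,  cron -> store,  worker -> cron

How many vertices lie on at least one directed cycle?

10

A vertex is on a directed cycle iff it belongs to a strongly connected component of size ≥ 2 (or has a self-loop).
The vertices on cycles are {api, cdn, auth, cron, store, ingest, search, worker, billing, gateway} — 10 in total.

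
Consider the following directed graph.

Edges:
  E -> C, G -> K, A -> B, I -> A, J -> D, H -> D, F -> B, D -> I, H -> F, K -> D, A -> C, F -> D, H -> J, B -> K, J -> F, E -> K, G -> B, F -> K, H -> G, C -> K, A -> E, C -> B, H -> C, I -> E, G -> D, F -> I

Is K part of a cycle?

K is on a cycle iff K can reach itself via ≥1 edge.
K → D → I → E → K — yes.

Yes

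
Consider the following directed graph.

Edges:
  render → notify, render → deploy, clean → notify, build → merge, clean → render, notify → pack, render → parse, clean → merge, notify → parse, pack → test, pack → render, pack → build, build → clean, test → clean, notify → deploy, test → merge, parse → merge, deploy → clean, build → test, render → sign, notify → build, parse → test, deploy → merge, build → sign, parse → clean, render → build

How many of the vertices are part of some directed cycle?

A vertex is on a directed cycle iff it belongs to a strongly connected component of size ≥ 2 (or has a self-loop).
The vertices on cycles are {pack, test, build, clean, parse, deploy, notify, render} — 8 in total.

8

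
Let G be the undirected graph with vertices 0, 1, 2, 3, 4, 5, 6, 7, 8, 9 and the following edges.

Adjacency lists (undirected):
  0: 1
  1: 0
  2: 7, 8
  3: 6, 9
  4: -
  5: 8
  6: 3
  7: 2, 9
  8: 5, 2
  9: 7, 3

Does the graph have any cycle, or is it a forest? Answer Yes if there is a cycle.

DFS, tracking each vertex's parent; an edge to a visited non-parent vertex closes a cycle.
Start from 3:
visit 3 (parent –)
  visit 6 (parent 3)
    6–3: parent, skip
  visit 9 (parent 3)
    visit 7 (parent 9)
      visit 2 (parent 7)
        2–7: parent, skip
        visit 8 (parent 2)
          visit 5 (parent 8)
            5–8: parent, skip
          8–2: parent, skip
      7–9: parent, skip
    9–3: parent, skip
visit 0 (parent –)
  visit 1 (parent 0)
    1–0: parent, skip
visit 4 (parent –)
No non-parent visited neighbor found — the graph is a forest.

No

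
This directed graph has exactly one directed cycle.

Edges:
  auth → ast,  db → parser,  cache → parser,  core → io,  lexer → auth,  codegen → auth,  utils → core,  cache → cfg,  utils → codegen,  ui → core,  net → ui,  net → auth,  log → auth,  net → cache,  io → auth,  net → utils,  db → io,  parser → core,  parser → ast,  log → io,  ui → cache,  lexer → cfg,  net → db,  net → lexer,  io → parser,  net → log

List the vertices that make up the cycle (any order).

io, core, parser

DFS with gray/black marking from core:
core gray
  io gray
    parser gray
      parser→core: core is gray → back edge
Back edge closes the cycle core → io → parser → core; its vertices are {io, core, parser}.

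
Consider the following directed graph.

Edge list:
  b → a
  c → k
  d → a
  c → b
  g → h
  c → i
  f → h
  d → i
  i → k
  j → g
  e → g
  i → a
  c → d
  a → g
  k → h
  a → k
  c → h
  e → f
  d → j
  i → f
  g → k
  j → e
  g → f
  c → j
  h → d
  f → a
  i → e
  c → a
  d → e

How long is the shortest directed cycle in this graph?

3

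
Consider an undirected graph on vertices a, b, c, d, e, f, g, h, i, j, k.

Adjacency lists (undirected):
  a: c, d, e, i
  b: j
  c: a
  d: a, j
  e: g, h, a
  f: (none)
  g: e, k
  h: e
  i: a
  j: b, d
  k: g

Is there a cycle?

DFS, tracking each vertex's parent; an edge to a visited non-parent vertex closes a cycle.
Start from e:
visit e (parent –)
  visit g (parent e)
    g–e: parent, skip
    visit k (parent g)
      k–g: parent, skip
  visit h (parent e)
    h–e: parent, skip
  visit a (parent e)
    visit c (parent a)
      c–a: parent, skip
    visit d (parent a)
      d–a: parent, skip
      visit j (parent d)
        visit b (parent j)
          b–j: parent, skip
        j–d: parent, skip
    a–e: parent, skip
    visit i (parent a)
      i–a: parent, skip
visit f (parent –)
No non-parent visited neighbor found — the graph is a forest.

No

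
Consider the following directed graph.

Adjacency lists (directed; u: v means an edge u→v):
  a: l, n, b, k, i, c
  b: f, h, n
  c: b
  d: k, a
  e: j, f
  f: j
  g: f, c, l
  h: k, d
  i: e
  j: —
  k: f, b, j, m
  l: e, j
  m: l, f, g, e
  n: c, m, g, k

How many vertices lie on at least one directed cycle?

A vertex is on a directed cycle iff it belongs to a strongly connected component of size ≥ 2 (or has a self-loop).
The vertices on cycles are {a, b, c, d, g, h, k, m, n} — 9 in total.

9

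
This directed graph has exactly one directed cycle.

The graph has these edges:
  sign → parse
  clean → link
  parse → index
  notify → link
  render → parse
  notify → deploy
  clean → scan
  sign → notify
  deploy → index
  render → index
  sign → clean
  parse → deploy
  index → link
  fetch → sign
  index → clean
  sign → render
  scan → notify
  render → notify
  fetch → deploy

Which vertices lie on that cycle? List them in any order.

scan, clean, index, deploy, notify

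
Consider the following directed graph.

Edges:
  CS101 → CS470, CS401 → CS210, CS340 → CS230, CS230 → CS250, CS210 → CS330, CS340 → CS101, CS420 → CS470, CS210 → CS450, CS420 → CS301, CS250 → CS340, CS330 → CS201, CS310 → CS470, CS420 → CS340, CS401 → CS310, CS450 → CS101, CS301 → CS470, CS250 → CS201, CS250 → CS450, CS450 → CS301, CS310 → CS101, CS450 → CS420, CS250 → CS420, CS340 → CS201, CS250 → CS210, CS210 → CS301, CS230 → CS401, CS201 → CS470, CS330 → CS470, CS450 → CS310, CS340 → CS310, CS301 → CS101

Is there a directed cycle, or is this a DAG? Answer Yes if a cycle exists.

DFS with white/gray/black marking, starting from CS301:
CS301 gray
  CS470 gray
  CS470 black
  CS101 gray
    CS101→CS470: CS470 black — skip
  CS101 black
CS301 black
CS420 gray
  CS420→CS470: CS470 black — skip
  CS420→CS301: CS301 black — skip
  CS340 gray
    CS201 gray
      CS201→CS470: CS470 black — skip
    CS201 black
    CS340→CS101: CS101 black — skip
    CS230 gray
      CS401 gray
        CS210 gray
          CS450 gray
            CS310 gray
              CS310→CS470: CS470 black — skip
              CS310→CS101: CS101 black — skip
            CS310 black
            CS450→CS101: CS101 black — skip
            CS450→CS301: CS301 black — skip
            CS450→CS420: CS420 is gray → back edge
Back edge found, so a cycle exists: CS420 → CS340 → CS230 → CS401 → CS210 → CS450 → CS420.

Yes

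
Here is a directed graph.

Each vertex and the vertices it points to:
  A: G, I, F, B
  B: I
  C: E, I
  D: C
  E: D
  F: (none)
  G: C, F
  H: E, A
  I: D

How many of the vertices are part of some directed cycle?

4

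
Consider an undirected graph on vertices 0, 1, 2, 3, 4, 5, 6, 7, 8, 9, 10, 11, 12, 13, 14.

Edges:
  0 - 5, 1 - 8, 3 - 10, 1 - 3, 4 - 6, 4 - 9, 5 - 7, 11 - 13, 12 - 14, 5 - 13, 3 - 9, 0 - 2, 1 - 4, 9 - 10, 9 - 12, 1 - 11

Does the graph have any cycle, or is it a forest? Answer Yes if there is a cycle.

Yes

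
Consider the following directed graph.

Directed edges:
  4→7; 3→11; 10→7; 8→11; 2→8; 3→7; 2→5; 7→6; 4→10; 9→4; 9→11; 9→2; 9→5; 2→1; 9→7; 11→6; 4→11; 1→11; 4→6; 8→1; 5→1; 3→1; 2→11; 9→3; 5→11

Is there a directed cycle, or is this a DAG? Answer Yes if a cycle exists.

No

DFS with white/gray/black marking, starting from 9:
9 gray
  7 gray
    6 gray
    6 black
  7 black
  2 gray
    1 gray
      11 gray
        11→6: 6 black — skip
      11 black
    1 black
    5 gray
      5→1: 1 black — skip
      5→11: 11 black — skip
    5 black
    8 gray
      8→11: 11 black — skip
      8→1: 1 black — skip
    8 black
    2→11: 11 black — skip
  2 black
  9→11: 11 black — skip
  9→5: 5 black — skip
  3 gray
    3→7: 7 black — skip
    3→1: 1 black — skip
    3→11: 11 black — skip
  3 black
  4 gray
    4→11: 11 black — skip
    10 gray
      10→7: 7 black — skip
    10 black
    4→7: 7 black — skip
    4→6: 6 black — skip
  4 black
9 black
Every edge goes to a white or black vertex — no back edge, so the graph is acyclic.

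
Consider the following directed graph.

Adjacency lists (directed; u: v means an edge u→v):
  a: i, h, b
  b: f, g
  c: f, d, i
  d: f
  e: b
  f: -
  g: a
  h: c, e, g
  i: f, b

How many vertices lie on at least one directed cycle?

A vertex is on a directed cycle iff it belongs to a strongly connected component of size ≥ 2 (or has a self-loop).
The vertices on cycles are {a, b, c, e, g, h, i} — 7 in total.

7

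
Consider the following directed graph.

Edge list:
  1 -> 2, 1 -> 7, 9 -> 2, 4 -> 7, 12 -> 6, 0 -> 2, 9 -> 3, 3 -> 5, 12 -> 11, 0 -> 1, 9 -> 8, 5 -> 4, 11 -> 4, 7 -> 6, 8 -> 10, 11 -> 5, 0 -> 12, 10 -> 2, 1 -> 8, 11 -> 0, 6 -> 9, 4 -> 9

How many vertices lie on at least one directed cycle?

9

A vertex is on a directed cycle iff it belongs to a strongly connected component of size ≥ 2 (or has a self-loop).
The vertices on cycles are {0, 3, 4, 5, 6, 7, 9, 11, 12} — 9 in total.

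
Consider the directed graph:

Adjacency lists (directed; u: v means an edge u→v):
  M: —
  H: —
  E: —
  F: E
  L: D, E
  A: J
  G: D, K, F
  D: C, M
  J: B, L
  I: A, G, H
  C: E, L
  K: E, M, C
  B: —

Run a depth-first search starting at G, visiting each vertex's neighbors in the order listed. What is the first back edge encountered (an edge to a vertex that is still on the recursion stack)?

DFS from G (visiting each vertex's neighbors in the order listed); mark gray on enter, black on exit:
G gray
  D gray
    C gray
      E gray
      E black
      L gray
        L→D: D is gray → back edge
First back edge: L → D.

L→D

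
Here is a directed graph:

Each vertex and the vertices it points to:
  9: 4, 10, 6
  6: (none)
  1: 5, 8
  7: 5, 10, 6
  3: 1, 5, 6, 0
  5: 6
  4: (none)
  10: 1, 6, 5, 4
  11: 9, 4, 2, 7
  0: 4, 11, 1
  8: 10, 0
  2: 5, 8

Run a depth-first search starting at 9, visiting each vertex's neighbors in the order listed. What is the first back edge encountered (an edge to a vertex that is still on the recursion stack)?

DFS from 9 (visiting each vertex's neighbors in the order listed); mark gray on enter, black on exit:
9 gray
  4 gray
  4 black
  10 gray
    1 gray
      5 gray
        6 gray
        6 black
      5 black
      8 gray
        8→10: 10 is gray → back edge
First back edge: 8 → 10.

8->10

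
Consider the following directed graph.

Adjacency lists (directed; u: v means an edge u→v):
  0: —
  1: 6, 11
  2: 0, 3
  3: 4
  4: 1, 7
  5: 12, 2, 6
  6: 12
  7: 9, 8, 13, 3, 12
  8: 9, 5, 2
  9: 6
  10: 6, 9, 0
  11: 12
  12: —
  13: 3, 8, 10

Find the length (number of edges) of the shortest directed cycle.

For each vertex v, BFS finds the shortest path from v back to v.
The shortest such closed walk is 3 → 4 → 7 → 3, length 3.

3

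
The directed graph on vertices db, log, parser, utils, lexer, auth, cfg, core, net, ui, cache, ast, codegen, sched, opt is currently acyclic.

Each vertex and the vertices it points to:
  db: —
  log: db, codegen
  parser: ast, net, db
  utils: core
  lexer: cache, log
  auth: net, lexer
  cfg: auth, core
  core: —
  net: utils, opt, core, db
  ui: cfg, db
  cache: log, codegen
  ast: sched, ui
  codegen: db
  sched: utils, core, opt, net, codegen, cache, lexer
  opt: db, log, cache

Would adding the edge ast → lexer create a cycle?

Adding ast→lexer creates a cycle iff lexer can already reach ast.
Explore from lexer: no path reaches ast. The graph stays acyclic.

No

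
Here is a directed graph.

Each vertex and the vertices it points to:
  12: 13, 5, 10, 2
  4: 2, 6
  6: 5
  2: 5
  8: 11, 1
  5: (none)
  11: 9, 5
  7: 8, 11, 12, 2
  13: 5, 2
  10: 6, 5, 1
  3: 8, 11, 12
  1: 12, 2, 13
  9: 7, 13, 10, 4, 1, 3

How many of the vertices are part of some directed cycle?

A vertex is on a directed cycle iff it belongs to a strongly connected component of size ≥ 2 (or has a self-loop).
The vertices on cycles are {1, 3, 7, 8, 9, 10, 11, 12} — 8 in total.

8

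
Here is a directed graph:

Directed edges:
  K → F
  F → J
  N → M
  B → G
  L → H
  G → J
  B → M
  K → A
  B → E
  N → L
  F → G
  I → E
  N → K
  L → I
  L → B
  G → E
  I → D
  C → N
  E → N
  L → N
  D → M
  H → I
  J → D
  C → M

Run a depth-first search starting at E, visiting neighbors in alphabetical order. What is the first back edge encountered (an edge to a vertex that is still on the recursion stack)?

G→E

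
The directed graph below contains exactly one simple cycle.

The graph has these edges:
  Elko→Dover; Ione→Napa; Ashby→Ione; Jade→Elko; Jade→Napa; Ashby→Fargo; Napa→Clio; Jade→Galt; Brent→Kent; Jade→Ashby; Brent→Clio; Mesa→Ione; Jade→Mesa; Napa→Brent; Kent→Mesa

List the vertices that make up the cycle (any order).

DFS with gray/black marking from Napa:
Napa gray
  Brent gray
    Kent gray
      Mesa gray
        Ione gray
          Ione→Napa: Napa is gray → back edge
Back edge closes the cycle Napa → Brent → Kent → Mesa → Ione → Napa; its vertices are {Ione, Kent, Mesa, Napa, Brent}.

Ione, Kent, Mesa, Napa, Brent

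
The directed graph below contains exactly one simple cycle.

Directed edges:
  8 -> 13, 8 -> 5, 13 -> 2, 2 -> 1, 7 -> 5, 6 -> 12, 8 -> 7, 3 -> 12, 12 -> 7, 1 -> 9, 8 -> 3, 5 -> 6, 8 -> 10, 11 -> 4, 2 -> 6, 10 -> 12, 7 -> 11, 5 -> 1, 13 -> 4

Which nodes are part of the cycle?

5, 6, 7, 12

DFS with gray/black marking from 7:
7 gray
  5 gray
    6 gray
      12 gray
        12→7: 7 is gray → back edge
Back edge closes the cycle 7 → 5 → 6 → 12 → 7; its vertices are {5, 6, 7, 12}.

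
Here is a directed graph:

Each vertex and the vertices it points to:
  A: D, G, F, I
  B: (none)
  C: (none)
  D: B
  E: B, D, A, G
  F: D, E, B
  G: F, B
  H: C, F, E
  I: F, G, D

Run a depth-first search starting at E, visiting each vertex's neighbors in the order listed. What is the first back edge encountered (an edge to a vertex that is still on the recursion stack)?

F->E

DFS from E (visiting each vertex's neighbors in the order listed); mark gray on enter, black on exit:
E gray
  B gray
  B black
  D gray
    D→B: B black — skip
  D black
  A gray
    A→D: D black — skip
    G gray
      F gray
        F→D: D black — skip
        F→E: E is gray → back edge
First back edge: F → E.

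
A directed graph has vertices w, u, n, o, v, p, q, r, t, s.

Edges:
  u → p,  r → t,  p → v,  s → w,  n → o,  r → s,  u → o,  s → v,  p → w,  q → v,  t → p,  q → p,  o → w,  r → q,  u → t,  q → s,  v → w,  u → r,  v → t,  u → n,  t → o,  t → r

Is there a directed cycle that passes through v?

Yes

v is on a cycle iff v can reach itself via ≥1 edge.
v → t → p → v — yes.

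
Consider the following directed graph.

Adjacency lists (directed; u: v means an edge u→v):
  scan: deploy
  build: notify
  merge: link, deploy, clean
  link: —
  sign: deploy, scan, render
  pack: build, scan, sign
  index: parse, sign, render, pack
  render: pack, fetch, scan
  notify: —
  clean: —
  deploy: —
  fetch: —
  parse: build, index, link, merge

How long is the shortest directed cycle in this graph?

For each vertex v, BFS finds the shortest path from v back to v.
The shortest such closed walk is index → parse → index, length 2.

2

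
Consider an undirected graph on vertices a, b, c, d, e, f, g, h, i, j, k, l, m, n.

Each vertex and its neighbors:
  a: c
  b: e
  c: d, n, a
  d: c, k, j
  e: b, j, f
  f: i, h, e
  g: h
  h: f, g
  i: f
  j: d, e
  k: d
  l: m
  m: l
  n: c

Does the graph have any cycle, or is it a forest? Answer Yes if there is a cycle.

No

DFS, tracking each vertex's parent; an edge to a visited non-parent vertex closes a cycle.
Start from m:
visit m (parent –)
  visit l (parent m)
    l–m: parent, skip
visit a (parent –)
  visit c (parent a)
    visit d (parent c)
      d–c: parent, skip
      visit k (parent d)
        k–d: parent, skip
      visit j (parent d)
        j–d: parent, skip
        visit e (parent j)
          visit b (parent e)
            b–e: parent, skip
          e–j: parent, skip
          visit f (parent e)
            visit i (parent f)
              i–f: parent, skip
            visit h (parent f)
              h–f: parent, skip
              visit g (parent h)
                g–h: parent, skip
            f–e: parent, skip
    visit n (parent c)
      n–c: parent, skip
    c–a: parent, skip
No non-parent visited neighbor found — the graph is a forest.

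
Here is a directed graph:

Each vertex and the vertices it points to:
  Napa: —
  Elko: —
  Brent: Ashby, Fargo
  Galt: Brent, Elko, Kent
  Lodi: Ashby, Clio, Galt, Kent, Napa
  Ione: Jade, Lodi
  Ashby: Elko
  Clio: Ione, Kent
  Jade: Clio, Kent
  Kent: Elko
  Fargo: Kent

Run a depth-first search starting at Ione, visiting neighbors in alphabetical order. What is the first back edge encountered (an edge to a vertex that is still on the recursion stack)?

DFS from Ione (visiting neighbors in alphabetical order); mark gray on enter, black on exit:
Ione gray
  Jade gray
    Clio gray
      Clio→Ione: Ione is gray → back edge
First back edge: Clio → Ione.

Clio→Ione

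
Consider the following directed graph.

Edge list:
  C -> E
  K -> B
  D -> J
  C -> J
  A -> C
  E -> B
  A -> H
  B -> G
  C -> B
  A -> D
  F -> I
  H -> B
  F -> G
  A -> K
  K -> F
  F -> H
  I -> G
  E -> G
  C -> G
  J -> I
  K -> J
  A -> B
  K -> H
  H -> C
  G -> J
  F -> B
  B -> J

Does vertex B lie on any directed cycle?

No

B lies on a cycle iff there is a path from B back to itself.
Exploring from B, it never reaches itself; equivalently, its strongly connected component is a singleton.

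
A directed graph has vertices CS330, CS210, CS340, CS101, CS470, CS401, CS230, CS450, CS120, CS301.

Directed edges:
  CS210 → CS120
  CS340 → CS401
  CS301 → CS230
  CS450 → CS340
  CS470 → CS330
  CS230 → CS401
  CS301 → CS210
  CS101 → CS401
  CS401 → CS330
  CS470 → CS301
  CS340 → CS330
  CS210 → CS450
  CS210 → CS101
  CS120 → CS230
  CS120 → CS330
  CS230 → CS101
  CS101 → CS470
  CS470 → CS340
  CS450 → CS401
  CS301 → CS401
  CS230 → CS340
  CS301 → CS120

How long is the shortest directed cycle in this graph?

For each vertex v, BFS finds the shortest path from v back to v.
The shortest such closed walk is CS210 → CS101 → CS470 → CS301 → CS210, length 4.

4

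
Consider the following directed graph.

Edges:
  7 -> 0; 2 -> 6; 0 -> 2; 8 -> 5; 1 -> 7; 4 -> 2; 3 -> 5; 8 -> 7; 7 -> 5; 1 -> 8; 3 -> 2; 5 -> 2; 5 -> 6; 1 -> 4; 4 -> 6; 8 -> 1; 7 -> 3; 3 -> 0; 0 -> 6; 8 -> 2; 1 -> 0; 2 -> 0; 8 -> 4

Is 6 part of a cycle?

No

6 lies on a cycle iff there is a path from 6 back to itself.
Exploring from 6, it never reaches itself; equivalently, its strongly connected component is a singleton.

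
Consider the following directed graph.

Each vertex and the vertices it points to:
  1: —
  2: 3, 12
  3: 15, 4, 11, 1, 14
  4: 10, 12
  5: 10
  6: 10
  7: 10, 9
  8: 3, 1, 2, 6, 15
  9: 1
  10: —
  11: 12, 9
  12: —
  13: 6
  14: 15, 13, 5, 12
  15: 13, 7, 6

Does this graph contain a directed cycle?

No

DFS with white/gray/black marking, starting from 1:
1 gray
1 black
2 gray
  3 gray
    15 gray
      13 gray
        6 gray
          10 gray
          10 black
        6 black
      13 black
      7 gray
        7→10: 10 black — skip
        9 gray
          9→1: 1 black — skip
        9 black
      7 black
      15→6: 6 black — skip
    15 black
    4 gray
      4→10: 10 black — skip
      12 gray
      12 black
    4 black
    11 gray
      11→12: 12 black — skip
      11→9: 9 black — skip
    11 black
    3→1: 1 black — skip
    14 gray
      14→15: 15 black — skip
      14→13: 13 black — skip
      5 gray
        5→10: 10 black — skip
      5 black
      14→12: 12 black — skip
    14 black
  3 black
  2→12: 12 black — skip
2 black
8 gray
  8→3: 3 black — skip
  8→1: 1 black — skip
  8→2: 2 black — skip
  8→6: 6 black — skip
  8→15: 15 black — skip
8 black
Every edge goes to a white or black vertex — no back edge, so the graph is acyclic.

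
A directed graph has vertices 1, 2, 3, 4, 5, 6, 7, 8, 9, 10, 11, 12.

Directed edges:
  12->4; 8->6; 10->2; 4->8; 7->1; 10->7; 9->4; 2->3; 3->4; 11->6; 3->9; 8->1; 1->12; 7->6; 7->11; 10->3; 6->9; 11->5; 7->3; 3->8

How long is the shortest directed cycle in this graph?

For each vertex v, BFS finds the shortest path from v back to v.
The shortest such closed walk is 1 → 12 → 4 → 8 → 1, length 4.

4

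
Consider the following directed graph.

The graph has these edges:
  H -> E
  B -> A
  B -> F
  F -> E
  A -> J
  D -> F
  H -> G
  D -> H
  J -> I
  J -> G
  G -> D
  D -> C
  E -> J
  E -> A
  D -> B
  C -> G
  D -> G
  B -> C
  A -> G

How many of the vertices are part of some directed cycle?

A vertex is on a directed cycle iff it belongs to a strongly connected component of size ≥ 2 (or has a self-loop).
The vertices on cycles are {A, B, C, D, E, F, G, H, J} — 9 in total.

9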